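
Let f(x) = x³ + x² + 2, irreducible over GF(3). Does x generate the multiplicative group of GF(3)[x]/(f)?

|GF(3^3)^×| = 3^3 − 1 = 26. Prime factorization: 26 = 2·13.
f is primitive ⇔ x has order 26 in GF(3)[x]/(f), i.e. x^(26/q) ≠ 1 for each prime q | 26.
x^(13) mod f = 1
x^(2) mod f = x².
Since x^(13) = 1, the order of x divides 13 < 26; not primitive.

No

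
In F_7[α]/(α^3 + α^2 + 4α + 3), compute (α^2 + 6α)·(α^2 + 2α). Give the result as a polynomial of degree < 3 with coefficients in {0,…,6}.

α^2 + 4α

Multiply in F_7[α]: (α^2 + 6α)·(α^2 + 2α) = α^4 + α^3 + 5α^2.
Reduce using α^3 ≡ 6α^2 + 3α + 4 (mod α^3 + α^2 + 4α + 3).
Reduced: α^2 + 4α.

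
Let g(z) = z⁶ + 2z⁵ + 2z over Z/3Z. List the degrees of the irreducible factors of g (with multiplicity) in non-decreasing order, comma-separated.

1, 1, 1, 3

Roots in Z/3Z: g(0) = 0 → root; g(1) = 2; g(2) = 0 → root.
Linear factors from roots: (z), (z + 1).
Complete factorization: g(z) = (z)·(z + 1)^2·(z³ + 2z + 2).
Factor degrees with multiplicity: 1 + 1 + 1 + 3 = 6.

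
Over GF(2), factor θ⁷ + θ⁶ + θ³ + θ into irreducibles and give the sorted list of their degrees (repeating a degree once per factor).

Write f(θ) = θ⁷ + θ⁶ + θ³ + θ.
Roots in GF(2): f(0) = 0 → root; f(1) = 0 → root.
Linear factors from roots: (θ), (θ + 1).
Complete factorization: f(θ) = (θ)·(θ + 1)·(θ² + θ + 1)·(θ³ + θ² + 1).
Factor degrees with multiplicity: 1 + 1 + 2 + 3 = 7.

1, 1, 2, 3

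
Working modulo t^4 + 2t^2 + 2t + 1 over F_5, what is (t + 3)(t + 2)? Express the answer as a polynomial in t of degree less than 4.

Multiply in F_5[t]: (t + 3)·(t + 2) = t^2 + 1.
Reduced: t^2 + 1.

t^2 + 1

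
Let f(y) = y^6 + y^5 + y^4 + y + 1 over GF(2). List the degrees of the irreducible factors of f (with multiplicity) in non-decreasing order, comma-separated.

6

Roots in GF(2): f(0) = 1; f(1) = 1.
Complete factorization: f(y) = (y^6 + y^5 + y^4 + y + 1).
Factor degrees with multiplicity: 6 = 6.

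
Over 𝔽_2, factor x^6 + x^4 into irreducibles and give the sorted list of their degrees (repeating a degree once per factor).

Write h(x) = x^6 + x^4.
Roots in 𝔽_2: h(0) = 0 → root; h(1) = 0 → root.
Linear factors from roots: (x), (x + 1).
Complete factorization: h(x) = (x + 1)^2·(x)^4.
Factor degrees with multiplicity: 1 + 1 + 1 + 1 + 1 + 1 = 6.

1, 1, 1, 1, 1, 1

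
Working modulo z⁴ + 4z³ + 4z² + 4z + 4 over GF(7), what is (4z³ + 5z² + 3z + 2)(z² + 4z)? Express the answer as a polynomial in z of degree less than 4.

z^3 + 6z^2 + 1

Multiply in GF(7)[z]: (4z³ + 5z² + 3z + 2)·(z² + 4z) = 4z⁵ + 2z³ + z.
Reduce using z⁴ ≡ 3z³ + 3z² + 3z + 3 (mod z⁴ + 4z³ + 4z² + 4z + 4).
Reduced: z³ + 6z² + 1.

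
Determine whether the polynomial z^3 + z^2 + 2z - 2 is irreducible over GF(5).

Write f(z) = z^3 + z^2 + 2z - 2.
Check for roots in GF(5): f(0) = 3; f(1) = 2; f(2) = 4; f(3) = 0 → root; f(4) = 1.
f(3) = 0, so (z − 3) divides f(z); f is reducible.

No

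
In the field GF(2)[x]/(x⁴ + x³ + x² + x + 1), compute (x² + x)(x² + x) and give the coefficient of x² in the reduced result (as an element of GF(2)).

0

Multiply in GF(2)[x]: (x² + x)·(x² + x) = x⁴ + x².
Reduce using x⁴ ≡ x³ + x² + x + 1 (mod x⁴ + x³ + x² + x + 1).
Reduced: x³ + x + 1.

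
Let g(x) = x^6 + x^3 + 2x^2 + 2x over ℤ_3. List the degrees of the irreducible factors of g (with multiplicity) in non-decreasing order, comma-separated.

Roots in ℤ_3: g(0) = 0 → root; g(1) = 0 → root; g(2) = 0 → root.
Linear factors from roots: (x), (x + 2), (x + 1).
Complete factorization: g(x) = (x)·(x + 1)·(x + 2)^2·(x^2 + x + 2).
Factor degrees with multiplicity: 1 + 1 + 1 + 1 + 2 = 6.

1, 1, 1, 1, 2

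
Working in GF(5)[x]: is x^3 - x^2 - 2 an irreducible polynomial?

Yes

Write m(x) = x^3 - x^2 - 2.
Check for roots in GF(5): m(0) = 3; m(1) = 3; m(2) = 2; m(3) = 1; m(4) = 1.
No roots. A degree-3 polynomial over a field with no linear factor is irreducible.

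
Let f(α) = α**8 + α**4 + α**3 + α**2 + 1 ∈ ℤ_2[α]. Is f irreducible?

Yes

Check for roots in ℤ_2: f(0) = 1; f(1) = 1.
No roots, so no linear factors.
Monic irreducibles of degree 2 over GF(2): α**2 + α + 1.
None of them divide f (all give nonzero remainder).
Monic irreducibles of degree 3 over GF(2): α**3 + α + 1, α**3 + α**2 + 1.
None of them divide f (all give nonzero remainder).
Monic irreducibles of degree 4 over GF(2): α**4 + α + 1, α**4 + α**3 + 1, α**4 + α**3 + α**2 + α + 1.
None of them divide f (all give nonzero remainder).
No irreducible factor of degree ≤ 4 exists, so f is irreducible over GF(2).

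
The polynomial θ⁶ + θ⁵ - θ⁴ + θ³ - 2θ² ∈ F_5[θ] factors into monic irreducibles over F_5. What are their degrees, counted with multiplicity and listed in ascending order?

1, 1, 1, 1, 1, 1

Write g(θ) = θ⁶ + θ⁵ - θ⁴ + θ³ - 2θ².
Roots in F_5: g(0) = 0 → root; g(1) = 0 → root; g(2) = 0 → root; g(3) = 0 → root; g(4) = 1.
Linear factors from roots: (θ), (θ - 1), (θ - 2), (θ + 2).
Complete factorization: g(θ) = (θ - 2)·(θ - 1)·(θ)^2·(θ + 2)^2.
Factor degrees with multiplicity: 1 + 1 + 1 + 1 + 1 + 1 = 6.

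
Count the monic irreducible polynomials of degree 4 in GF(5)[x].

150

Gauss's count: N_{5}(4) = (1/4) Σ_{d|4} μ(4/d)·5^d.
Divisors of 4: 1, 2, 4; μ(4/d) for each: 0, -1, 1.
Σ = − 5^2 + 5^4 = 600.
N = 600/4 = 150.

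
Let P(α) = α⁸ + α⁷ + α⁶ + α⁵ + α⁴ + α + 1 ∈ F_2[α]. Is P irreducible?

Check for roots in F_2: P(0) = 1; P(1) = 1.
No roots, so no linear factors.
Monic irreducibles of degree 2 over GF(2): α² + α + 1.
None of them divide P (all give nonzero remainder).
Monic irreducibles of degree 3 over GF(2): α³ + α + 1, α³ + α² + 1.
None of them divide P (all give nonzero remainder).
Monic irreducibles of degree 4 over GF(2): α⁴ + α + 1, α⁴ + α³ + 1, α⁴ + α³ + α² + α + 1.
None of them divide P (all give nonzero remainder).
No irreducible factor of degree ≤ 4 exists, so P is irreducible over GF(2).

Yes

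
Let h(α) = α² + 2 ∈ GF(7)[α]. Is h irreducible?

Check for roots in GF(7): h(0) = 2; h(1) = 3; h(2) = 6; h(3) = 4; h(4) = 4; h(5) = 6; h(6) = 3.
No roots. A degree-2 polynomial over a field with no linear factor is irreducible.

Yes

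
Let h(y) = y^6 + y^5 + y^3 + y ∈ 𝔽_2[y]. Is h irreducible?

Check for roots in 𝔽_2: h(0) = 0 → root; h(1) = 0 → root.
h(0) = 0, so (y) divides h(y); h is reducible.

No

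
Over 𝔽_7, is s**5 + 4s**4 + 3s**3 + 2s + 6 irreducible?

Write g(s) = s**5 + 4s**4 + 3s**3 + 2s + 6.
Check for roots in 𝔽_7: g(0) = 6; g(1) = 2; g(2) = 4; g(3) = 2; g(4) = 0 → root; g(5) = 3; g(6) = 4.
g(4) = 0, so (s − 4) divides g(s); g is reducible.

No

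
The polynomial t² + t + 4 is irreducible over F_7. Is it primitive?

Write f(t) = t² + t + 4.
|GF(7^2)^×| = 7^2 − 1 = 48. Prime factorization: 48 = 2^4·3.
f is primitive ⇔ t has order 48 in GF(7)[t]/(f), i.e. t^(48/q) ≠ 1 for each prime q | 48.
t^(24) mod f = 1
t^(16) mod f = 2.
Since t^(24) = 1, the order of t divides 24 < 48; not primitive.

No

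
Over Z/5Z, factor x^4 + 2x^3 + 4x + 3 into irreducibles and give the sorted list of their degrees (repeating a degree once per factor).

Write f(x) = x^4 + 2x^3 + 4x + 3.
Roots in Z/5Z: f(0) = 3; f(1) = 0 → root; f(2) = 3; f(3) = 0 → root; f(4) = 3.
Linear factors from roots: (x + 4), (x + 2).
Complete factorization: f(x) = (x + 2)·(x + 4)·(x^2 + x + 1).
Factor degrees with multiplicity: 1 + 1 + 2 = 4.

1, 1, 2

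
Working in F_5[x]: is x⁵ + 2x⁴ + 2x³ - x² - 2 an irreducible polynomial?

Write f(x) = x⁵ + 2x⁴ + 2x³ - x² - 2.
Check for roots in F_5: f(0) = 3; f(1) = 2; f(2) = 4; f(3) = 3; f(4) = 1.
No roots, so no linear factors.
Degree-2 irreducible divisors: test the 10 monic irreducibles of degree 2 over GF(5).
None of them divide f (all give nonzero remainder).
No irreducible factor of degree ≤ 2 exists, so f is irreducible over GF(5).

Yes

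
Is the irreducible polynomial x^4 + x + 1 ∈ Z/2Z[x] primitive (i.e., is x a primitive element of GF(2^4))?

Yes

Write f(x) = x^4 + x + 1.
|GF(2^4)^×| = 2^4 − 1 = 15. Prime factorization: 15 = 3·5.
f is primitive ⇔ x has order 15 in GF(2)[x]/(f), i.e. x^(15/q) ≠ 1 for each prime q | 15.
x^(5) mod f = x^2 + x.
x^(3) mod f = x^3.
None equal 1, so x has full order 15; f is primitive.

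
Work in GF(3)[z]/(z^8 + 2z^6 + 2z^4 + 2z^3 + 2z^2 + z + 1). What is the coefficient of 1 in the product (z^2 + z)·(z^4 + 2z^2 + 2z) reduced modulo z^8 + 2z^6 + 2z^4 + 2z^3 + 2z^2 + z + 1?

Multiply in GF(3)[z]: (z^2 + z)·(z^4 + 2z^2 + 2z) = z^6 + z^5 + 2z^4 + z^3 + 2z^2.
Reduced: z^6 + z^5 + 2z^4 + z^3 + 2z^2.

0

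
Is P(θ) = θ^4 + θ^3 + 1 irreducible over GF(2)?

Yes

Check for roots in GF(2): P(0) = 1; P(1) = 1.
No roots, so no linear factors.
Monic irreducibles of degree 2 over GF(2): θ^2 + θ + 1.
None of them divide P (all give nonzero remainder).
No irreducible factor of degree ≤ 2 exists, so P is irreducible over GF(2).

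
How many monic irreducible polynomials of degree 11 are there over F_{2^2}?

381300

x^(4^11) − x is the product of all monic irreducibles of degree dividing 11; Möbius inversion gives N = (1/11) Σ μ(11/d)·4^d.
Divisors of 11: 1, 11; μ(11/d) for each: -1, 1.
Σ = − 4^1 + 4^11 = 4194300.
N = 4194300/11 = 381300.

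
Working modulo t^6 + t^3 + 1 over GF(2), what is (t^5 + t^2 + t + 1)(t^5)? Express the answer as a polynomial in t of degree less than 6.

Multiply in GF(2)[t]: (t^5 + t^2 + t + 1)·(t^5) = t^10 + t^7 + t^6 + t^5.
Reduce using t^6 ≡ t^3 + 1 (mod t^6 + t^3 + 1).
Reduced: t^5 + t^4 + t^3 + 1.

t^5 + t^4 + t^3 + 1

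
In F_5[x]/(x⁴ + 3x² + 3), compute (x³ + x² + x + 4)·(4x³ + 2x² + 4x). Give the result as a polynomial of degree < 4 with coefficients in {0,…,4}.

4x^3 + x^2 + 3x + 1

Multiply in F_5[x]: (x³ + x² + x + 4)·(4x³ + 2x² + 4x) = 4x⁶ + x⁵ + 2x³ + 2x² + x.
Reduce using x⁴ ≡ 2x² + 2 (mod x⁴ + 3x² + 3).
Reduced: 4x³ + x² + 3x + 1.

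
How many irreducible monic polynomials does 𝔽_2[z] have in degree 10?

The number of monic irreducibles of degree 10 over GF(2) is (1/10)·Σ_{d∣10} μ(10/d) 2^d.
Divisors of 10: 1, 2, 5, 10; μ(10/d) for each: 1, -1, -1, 1.
Σ = 2^1 − 2^2 − 2^5 + 2^10 = 990.
N = 990/10 = 99.

99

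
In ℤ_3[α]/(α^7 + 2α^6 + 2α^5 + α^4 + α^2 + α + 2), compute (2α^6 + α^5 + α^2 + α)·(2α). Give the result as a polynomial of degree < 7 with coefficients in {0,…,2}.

α^5 + 2α^4 + 2α^3 + α^2 + 2α + 1

Multiply in ℤ_3[α]: (2α^6 + α^5 + α^2 + α)·(2α) = α^7 + 2α^6 + 2α^3 + 2α^2.
Reduce using α^7 ≡ α^6 + α^5 + 2α^4 + 2α^2 + 2α + 1 (mod α^7 + 2α^6 + 2α^5 + α^4 + α^2 + α + 2).
Reduced: α^5 + 2α^4 + 2α^3 + α^2 + 2α + 1.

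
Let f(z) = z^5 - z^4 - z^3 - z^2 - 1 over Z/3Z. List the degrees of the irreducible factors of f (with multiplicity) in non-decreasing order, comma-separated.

Roots in Z/3Z: f(0) = 2; f(1) = 0 → root; f(2) = 0 → root.
Linear factors from roots: (z - 1), (z + 1).
Complete factorization: f(z) = (z + 1)·(z - 1)·(z^3 - z^2 + 1).
Factor degrees with multiplicity: 1 + 1 + 3 = 5.

1, 1, 3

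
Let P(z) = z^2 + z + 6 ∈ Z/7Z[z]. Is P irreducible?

Yes

Check for roots in Z/7Z: P(0) = 6; P(1) = 1; P(2) = 5; P(3) = 4; P(4) = 5; P(5) = 1; P(6) = 6.
No roots. A degree-2 polynomial over a field with no linear factor is irreducible.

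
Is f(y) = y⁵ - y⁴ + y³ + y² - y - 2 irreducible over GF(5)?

Check for roots in GF(5): f(0) = 3; f(1) = 4; f(2) = 4; f(3) = 3; f(4) = 2.
No roots, so no linear factors.
Degree-2 irreducible divisors: test the 10 monic irreducibles of degree 2 over GF(5).
None of them divide f (all give nonzero remainder).
No irreducible factor of degree ≤ 2 exists, so f is irreducible over GF(5).

Yes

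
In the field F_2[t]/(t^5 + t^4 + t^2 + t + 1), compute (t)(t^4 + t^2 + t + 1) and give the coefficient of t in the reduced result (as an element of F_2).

0

Multiply in F_2[t]: (t)·(t^4 + t^2 + t + 1) = t^5 + t^3 + t^2 + t.
Reduce using t^5 ≡ t^4 + t^2 + t + 1 (mod t^5 + t^4 + t^2 + t + 1).
Reduced: t^4 + t^3 + 1.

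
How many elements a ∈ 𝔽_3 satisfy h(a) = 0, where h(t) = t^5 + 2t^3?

3

Evaluate at each of the 3 elements of 𝔽_3:
h(0) = 0 → root; h(1) = 0 → root; h(2) = 0 → root.
Roots: {0, 1, 2}.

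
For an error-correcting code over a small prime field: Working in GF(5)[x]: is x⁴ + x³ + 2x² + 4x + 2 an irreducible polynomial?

No

Write g(x) = x⁴ + x³ + 2x² + 4x + 2.
Check for roots in GF(5): g(0) = 2; g(1) = 0 → root; g(2) = 2; g(3) = 0 → root; g(4) = 0 → root.
g(1) = 0, so (x − 1) divides g(x); g is reducible.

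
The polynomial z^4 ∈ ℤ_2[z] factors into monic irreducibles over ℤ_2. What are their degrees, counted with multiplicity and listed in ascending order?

1, 1, 1, 1

Write h(z) = z^4.
Roots in ℤ_2: h(0) = 0 → root; h(1) = 1.
Linear factors from roots: (z).
Complete factorization: h(z) = (z)^4.
Factor degrees with multiplicity: 1 + 1 + 1 + 1 = 4.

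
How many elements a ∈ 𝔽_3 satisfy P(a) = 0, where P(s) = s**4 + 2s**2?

3

Evaluate at each of the 3 elements of 𝔽_3:
P(0) = 0 → root; P(1) = 0 → root; P(2) = 0 → root.
Roots: {0, 1, 2}.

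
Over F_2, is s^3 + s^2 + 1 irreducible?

Write g(s) = s^3 + s^2 + 1.
Check for roots in F_2: g(0) = 1; g(1) = 1.
No roots. A degree-3 polynomial over a field with no linear factor is irreducible.

Yes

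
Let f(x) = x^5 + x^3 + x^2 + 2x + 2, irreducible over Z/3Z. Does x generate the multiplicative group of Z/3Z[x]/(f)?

No

|GF(3^5)^×| = 3^5 − 1 = 242. Prime factorization: 242 = 2·11^2.
f is primitive ⇔ x has order 242 in GF(3)[x]/(f), i.e. x^(242/q) ≠ 1 for each prime q | 242.
x^(121) mod f = 1
x^(22) mod f = 2x + 1.
Since x^(121) = 1, the order of x divides 121 < 242; not primitive.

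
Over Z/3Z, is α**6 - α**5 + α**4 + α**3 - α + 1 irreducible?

Write P(α) = α**6 - α**5 + α**4 + α**3 - α + 1.
Check for roots in Z/3Z: P(0) = 1; P(1) = 2; P(2) = 1.
No roots, so no linear factors.
Monic irreducibles of degree 2 over GF(3): α**2 + 1, α**2 + α - 1, α**2 - α - 1.
None of them divide P (all give nonzero remainder).
Degree-3 irreducible divisors: test the 8 monic irreducibles of degree 3 over GF(3).
None of them divide P (all give nonzero remainder).
No irreducible factor of degree ≤ 3 exists, so P is irreducible over GF(3).

Yes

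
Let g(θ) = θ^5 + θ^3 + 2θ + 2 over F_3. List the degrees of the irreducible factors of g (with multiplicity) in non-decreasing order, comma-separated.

1, 2, 2

Roots in F_3: g(0) = 2; g(1) = 0 → root; g(2) = 1.
Linear factors from roots: (θ + 2).
Complete factorization: g(θ) = (θ + 2)·(θ^2 + 2θ + 2)^2.
Factor degrees with multiplicity: 1 + 2 + 2 = 5.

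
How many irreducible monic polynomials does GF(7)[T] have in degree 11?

179756976

Gauss's count: N_{7}(11) = (1/11) Σ_{d|11} μ(11/d)·7^d.
Divisors of 11: 1, 11; μ(11/d) for each: -1, 1.
Σ = − 7^1 + 7^11 = 1977326736.
N = 1977326736/11 = 179756976.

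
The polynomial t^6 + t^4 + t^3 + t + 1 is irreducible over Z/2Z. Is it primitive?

Write f(t) = t^6 + t^4 + t^3 + t + 1.
|GF(2^6)^×| = 2^6 − 1 = 63. Prime factorization: 63 = 3^2·7.
f is primitive ⇔ t has order 63 in GF(2)[t]/(f), i.e. t^(63/q) ≠ 1 for each prime q | 63.
t^(21) mod f = t^3 + t^2 + t.
t^(9) mod f = t^5 + t^4 + t^2 + 1.
None equal 1, so t has full order 63; f is primitive.

Yes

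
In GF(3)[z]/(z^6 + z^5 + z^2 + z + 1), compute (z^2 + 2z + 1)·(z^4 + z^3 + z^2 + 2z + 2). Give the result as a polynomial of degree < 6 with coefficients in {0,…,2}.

Multiply in GF(3)[z]: (z^2 + 2z + 1)·(z^4 + z^3 + z^2 + 2z + 2) = z^6 + z^4 + 2z^3 + z^2 + 2.
Reduce using z^6 ≡ 2z^5 + 2z^2 + 2z + 2 (mod z^6 + z^5 + z^2 + z + 1).
Reduced: 2z^5 + z^4 + 2z^3 + 2z + 1.

2z^5 + z^4 + 2z^3 + 2z + 1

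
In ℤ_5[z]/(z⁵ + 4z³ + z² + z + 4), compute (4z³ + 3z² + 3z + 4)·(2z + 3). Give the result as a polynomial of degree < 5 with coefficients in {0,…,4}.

3z^4 + 3z^3 + 2z + 2

Multiply in ℤ_5[z]: (4z³ + 3z² + 3z + 4)·(2z + 3) = 3z⁴ + 3z³ + 2z + 2.
Reduced: 3z⁴ + 3z³ + 2z + 2.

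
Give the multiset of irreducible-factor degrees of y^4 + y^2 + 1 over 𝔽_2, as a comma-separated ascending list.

2, 2

Write f(y) = y^4 + y^2 + 1.
Roots in 𝔽_2: f(0) = 1; f(1) = 1.
Complete factorization: f(y) = (y^2 + y + 1)^2.
Factor degrees with multiplicity: 2 + 2 = 4.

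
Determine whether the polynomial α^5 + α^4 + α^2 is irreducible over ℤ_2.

No

Write h(α) = α^5 + α^4 + α^2.
Check for roots in ℤ_2: h(0) = 0 → root; h(1) = 1.
h(0) = 0, so (α) divides h(α); h is reducible.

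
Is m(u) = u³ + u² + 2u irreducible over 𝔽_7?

No

Check for roots in 𝔽_7: m(0) = 0 → root; m(1) = 4; m(2) = 2; m(3) = 0 → root; m(4) = 4; m(5) = 6; m(6) = 5.
m(0) = 0, so (u) divides m(u); m is reducible.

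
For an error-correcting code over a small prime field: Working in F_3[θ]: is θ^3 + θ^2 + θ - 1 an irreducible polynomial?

Write m(θ) = θ^3 + θ^2 + θ - 1.
Check for roots in F_3: m(0) = 2; m(1) = 2; m(2) = 1.
No roots. A degree-3 polynomial over a field with no linear factor is irreducible.

Yes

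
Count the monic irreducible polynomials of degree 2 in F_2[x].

The number of monic irreducibles of degree 2 over GF(2) is (1/2)·Σ_{d∣2} μ(2/d) 2^d.
Divisors of 2: 1, 2; μ(2/d) for each: -1, 1.
Σ = − 2^1 + 2^2 = 2.
N = 2/2 = 1.

1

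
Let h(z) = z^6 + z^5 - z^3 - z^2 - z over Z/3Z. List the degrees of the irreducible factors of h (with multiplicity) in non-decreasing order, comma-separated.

1, 2, 3

Roots in Z/3Z: h(0) = 0 → root; h(1) = 2; h(2) = 1.
Linear factors from roots: (z).
Complete factorization: h(z) = (z)·(z^2 - z - 1)·(z^3 - z^2 + 1).
Factor degrees with multiplicity: 1 + 2 + 3 = 6.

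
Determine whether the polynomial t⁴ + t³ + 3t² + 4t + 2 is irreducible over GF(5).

Yes

Write h(t) = t⁴ + t³ + 3t² + 4t + 2.
Check for roots in GF(5): h(0) = 2; h(1) = 1; h(2) = 1; h(3) = 4; h(4) = 1.
No roots, so no linear factors.
Degree-2 irreducible divisors: test the 10 monic irreducibles of degree 2 over GF(5).
None of them divide h (all give nonzero remainder).
No irreducible factor of degree ≤ 2 exists, so h is irreducible over GF(5).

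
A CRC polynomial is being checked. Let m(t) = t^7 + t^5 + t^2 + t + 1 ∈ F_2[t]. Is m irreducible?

Check for roots in F_2: m(0) = 1; m(1) = 1.
No roots, so no linear factors.
Monic irreducibles of degree 2 over GF(2): t^2 + t + 1.
None of them divide m (all give nonzero remainder).
Monic irreducibles of degree 3 over GF(2): t^3 + t + 1, t^3 + t^2 + 1.
None of them divide m (all give nonzero remainder).
No irreducible factor of degree ≤ 3 exists, so m is irreducible over GF(2).

Yes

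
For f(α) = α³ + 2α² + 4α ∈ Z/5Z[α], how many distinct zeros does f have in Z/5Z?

Evaluate at each of the 5 elements of Z/5Z:
f(0) = 0 → root; f(1) = 2; f(2) = 4; f(3) = 2; f(4) = 2.
Roots: {0}.

1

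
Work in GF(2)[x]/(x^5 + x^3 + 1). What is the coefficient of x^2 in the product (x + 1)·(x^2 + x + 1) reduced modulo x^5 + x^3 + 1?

0

Multiply in GF(2)[x]: (x + 1)·(x^2 + x + 1) = x^3 + 1.
Reduced: x^3 + 1.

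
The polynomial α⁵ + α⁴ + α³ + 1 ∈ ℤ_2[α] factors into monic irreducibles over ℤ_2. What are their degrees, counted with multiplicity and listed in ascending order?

Write g(α) = α⁵ + α⁴ + α³ + 1.
Roots in ℤ_2: g(0) = 1; g(1) = 0 → root.
Linear factors from roots: (α + 1).
Complete factorization: g(α) = (α + 1)^2·(α³ + α² + 1).
Factor degrees with multiplicity: 1 + 1 + 3 = 5.

1, 1, 3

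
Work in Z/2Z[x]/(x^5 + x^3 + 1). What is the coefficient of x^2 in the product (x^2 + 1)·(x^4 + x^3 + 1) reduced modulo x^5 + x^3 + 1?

Multiply in Z/2Z[x]: (x^2 + 1)·(x^4 + x^3 + 1) = x^6 + x^5 + x^4 + x^3 + x^2 + 1.
Reduce using x^5 ≡ x^3 + 1 (mod x^5 + x^3 + 1).
Reduced: x^2 + x.

1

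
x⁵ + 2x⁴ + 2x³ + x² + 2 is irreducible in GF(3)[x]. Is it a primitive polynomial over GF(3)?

No

Write f(x) = x⁵ + 2x⁴ + 2x³ + x² + 2.
|GF(3^5)^×| = 3^5 − 1 = 242. Prime factorization: 242 = 2·11^2.
f is primitive ⇔ x has order 242 in GF(3)[x]/(f), i.e. x^(242/q) ≠ 1 for each prime q | 242.
x^(121) mod f = 1
x^(22) mod f = x⁴ + x + 1.
Since x^(121) = 1, the order of x divides 121 < 242; not primitive.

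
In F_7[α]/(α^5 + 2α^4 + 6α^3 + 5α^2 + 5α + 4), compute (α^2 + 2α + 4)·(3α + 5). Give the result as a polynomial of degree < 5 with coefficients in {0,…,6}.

3α^3 + 4α^2 + α + 6

Multiply in F_7[α]: (α^2 + 2α + 4)·(3α + 5) = 3α^3 + 4α^2 + α + 6.
Reduced: 3α^3 + 4α^2 + α + 6.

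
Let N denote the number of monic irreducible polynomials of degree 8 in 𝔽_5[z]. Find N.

x^(5^8) − x is the product of all monic irreducibles of degree dividing 8; Möbius inversion gives N = (1/8) Σ μ(8/d)·5^d.
Divisors of 8: 1, 2, 4, 8; μ(8/d) for each: 0, 0, -1, 1.
Σ = − 5^4 + 5^8 = 390000.
N = 390000/8 = 48750.

48750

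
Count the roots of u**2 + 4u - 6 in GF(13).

Write g(u) = u**2 + 4u - 6.
Evaluate at each of the 13 elements of GF(13):
g(0) = 7; g(1) = 12; g(2) = 6; g(3) = 2; g(4) = 0 → root; g(5) = 0 → root; g(6) = 2; g(7) = 6; g(8) = 12; g(9) = 7; g(10) = 4; g(11) = 3; g(12) = 4.
Roots: {4, 5}.

2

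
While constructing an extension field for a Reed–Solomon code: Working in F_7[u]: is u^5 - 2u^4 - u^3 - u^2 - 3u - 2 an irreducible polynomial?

Write m(u) = u^5 - 2u^4 - u^3 - u^2 - 3u - 2.
Check for roots in F_7: m(0) = 5; m(1) = 6; m(2) = 1; m(3) = 6; m(4) = 5; m(5) = 0 → root; m(6) = 5.
m(5) = 0, so (u − 5) divides m(u); m is reducible.

No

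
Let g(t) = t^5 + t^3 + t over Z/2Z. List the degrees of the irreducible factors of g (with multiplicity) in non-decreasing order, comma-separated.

Roots in Z/2Z: g(0) = 0 → root; g(1) = 1.
Linear factors from roots: (t).
Complete factorization: g(t) = (t)·(t^2 + t + 1)^2.
Factor degrees with multiplicity: 1 + 2 + 2 = 5.

1, 2, 2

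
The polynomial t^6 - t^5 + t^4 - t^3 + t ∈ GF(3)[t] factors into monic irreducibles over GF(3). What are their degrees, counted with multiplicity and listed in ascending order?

1, 1, 4

Write g(t) = t^6 - t^5 + t^4 - t^3 + t.
Roots in GF(3): g(0) = 0 → root; g(1) = 1; g(2) = 0 → root.
Linear factors from roots: (t), (t + 1).
Complete factorization: g(t) = (t)·(t + 1)·(t^4 + t^3 - t + 1).
Factor degrees with multiplicity: 1 + 1 + 4 = 6.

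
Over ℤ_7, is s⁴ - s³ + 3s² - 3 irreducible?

No

Write h(s) = s⁴ - s³ + 3s² - 3.
Check for roots in ℤ_7: h(0) = 4; h(1) = 0 → root; h(2) = 3; h(3) = 1; h(4) = 6; h(5) = 5; h(6) = 2.
h(1) = 0, so (s − 1) divides h(s); h is reducible.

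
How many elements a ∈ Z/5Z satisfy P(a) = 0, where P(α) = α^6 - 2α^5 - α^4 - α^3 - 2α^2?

Evaluate at each of the 5 elements of Z/5Z:
P(0) = 0 → root; P(1) = 0 → root; P(2) = 3; P(3) = 2; P(4) = 1.
Roots: {0, 1}.

2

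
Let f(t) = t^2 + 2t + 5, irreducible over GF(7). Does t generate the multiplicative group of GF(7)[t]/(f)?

|GF(7^2)^×| = 7^2 − 1 = 48. Prime factorization: 48 = 2^4·3.
f is primitive ⇔ t has order 48 in GF(7)[t]/(f), i.e. t^(48/q) ≠ 1 for each prime q | 48.
t^(24) mod f = 6.
t^(16) mod f = 4.
None equal 1, so t has full order 48; f is primitive.

Yes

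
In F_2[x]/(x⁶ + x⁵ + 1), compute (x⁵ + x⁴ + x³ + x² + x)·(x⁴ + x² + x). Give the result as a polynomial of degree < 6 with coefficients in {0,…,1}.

x^3 + x^2 + 1

Multiply in F_2[x]: (x⁵ + x⁴ + x³ + x² + x)·(x⁴ + x² + x) = x⁹ + x⁸ + x⁶ + x⁵ + x².
Reduce using x⁶ ≡ x⁵ + 1 (mod x⁶ + x⁵ + 1).
Reduced: x³ + x² + 1.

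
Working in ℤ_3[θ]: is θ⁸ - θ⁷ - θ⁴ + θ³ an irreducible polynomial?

No

Write m(θ) = θ⁸ - θ⁷ - θ⁴ + θ³.
Check for roots in ℤ_3: m(0) = 0 → root; m(1) = 0 → root; m(2) = 0 → root.
m(0) = 0, so (θ) divides m(θ); m is reducible.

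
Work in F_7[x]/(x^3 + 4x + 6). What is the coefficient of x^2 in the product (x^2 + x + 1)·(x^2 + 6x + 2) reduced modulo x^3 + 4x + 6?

Multiply in F_7[x]: (x^2 + x + 1)·(x^2 + 6x + 2) = x^4 + 2x^2 + x + 2.
Reduce using x^3 ≡ 3x + 1 (mod x^3 + 4x + 6).
Reduced: 5x^2 + 2x + 2.

5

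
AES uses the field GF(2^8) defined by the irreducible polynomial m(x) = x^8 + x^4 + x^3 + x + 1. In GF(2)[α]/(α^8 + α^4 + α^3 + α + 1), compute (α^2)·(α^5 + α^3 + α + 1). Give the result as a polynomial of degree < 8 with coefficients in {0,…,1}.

Multiply in GF(2)[α]: (α^2)·(α^5 + α^3 + α + 1) = α^7 + α^5 + α^3 + α^2.
Reduced: α^7 + α^5 + α^3 + α^2.

α^7 + α^5 + α^3 + α^2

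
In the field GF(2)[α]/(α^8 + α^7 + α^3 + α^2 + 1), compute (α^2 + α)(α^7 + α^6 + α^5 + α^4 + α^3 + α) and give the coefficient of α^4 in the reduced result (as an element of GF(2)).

Multiply in GF(2)[α]: (α^2 + α)·(α^7 + α^6 + α^5 + α^4 + α^3 + α) = α^9 + α^4 + α^3 + α^2.
Reduce using α^8 ≡ α^7 + α^3 + α^2 + 1 (mod α^8 + α^7 + α^3 + α^2 + 1).
Reduced: α^7 + α^3 + α + 1.

0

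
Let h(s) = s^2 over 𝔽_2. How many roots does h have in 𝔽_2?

Evaluate at each of the 2 elements of 𝔽_2:
h(0) = 0 → root; h(1) = 1.
Roots: {0}.

1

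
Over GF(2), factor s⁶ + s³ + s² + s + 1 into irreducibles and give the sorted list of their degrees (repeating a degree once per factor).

Write f(s) = s⁶ + s³ + s² + s + 1.
Roots in GF(2): f(0) = 1; f(1) = 1.
Complete factorization: f(s) = (s² + s + 1)·(s⁴ + s³ + 1).
Factor degrees with multiplicity: 2 + 4 = 6.

2, 4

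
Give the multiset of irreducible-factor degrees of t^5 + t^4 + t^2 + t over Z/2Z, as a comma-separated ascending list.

Write h(t) = t^5 + t^4 + t^2 + t.
Roots in Z/2Z: h(0) = 0 → root; h(1) = 0 → root.
Linear factors from roots: (t), (t + 1).
Complete factorization: h(t) = (t)·(t + 1)^2·(t^2 + t + 1).
Factor degrees with multiplicity: 1 + 1 + 1 + 2 = 5.

1, 1, 1, 2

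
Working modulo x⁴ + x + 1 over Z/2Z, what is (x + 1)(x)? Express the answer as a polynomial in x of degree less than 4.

x^2 + x

Multiply in Z/2Z[x]: (x + 1)·(x) = x² + x.
Reduced: x² + x.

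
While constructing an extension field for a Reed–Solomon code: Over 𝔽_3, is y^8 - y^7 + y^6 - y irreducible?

No

Write P(y) = y^8 - y^7 + y^6 - y.
Check for roots in 𝔽_3: P(0) = 0 → root; P(1) = 0 → root; P(2) = 1.
P(0) = 0, so (y) divides P(y); P is reducible.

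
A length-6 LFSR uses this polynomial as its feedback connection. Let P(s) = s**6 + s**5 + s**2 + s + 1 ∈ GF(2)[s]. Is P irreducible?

Check for roots in GF(2): P(0) = 1; P(1) = 1.
No roots, so no linear factors.
Monic irreducibles of degree 2 over GF(2): s**2 + s + 1.
None of them divide P (all give nonzero remainder).
Monic irreducibles of degree 3 over GF(2): s**3 + s + 1, s**3 + s**2 + 1.
None of them divide P (all give nonzero remainder).
No irreducible factor of degree ≤ 3 exists, so P is irreducible over GF(2).

Yes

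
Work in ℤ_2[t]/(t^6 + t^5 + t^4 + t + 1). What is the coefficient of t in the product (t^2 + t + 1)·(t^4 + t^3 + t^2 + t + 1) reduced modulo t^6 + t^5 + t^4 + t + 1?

Multiply in ℤ_2[t]: (t^2 + t + 1)·(t^4 + t^3 + t^2 + t + 1) = t^6 + t^4 + t^3 + t^2 + 1.
Reduce using t^6 ≡ t^5 + t^4 + t + 1 (mod t^6 + t^5 + t^4 + t + 1).
Reduced: t^5 + t^3 + t^2 + t.

1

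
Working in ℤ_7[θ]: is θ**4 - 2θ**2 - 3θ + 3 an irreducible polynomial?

Yes

Write P(θ) = θ**4 - 2θ**2 - 3θ + 3.
Check for roots in ℤ_7: P(0) = 3; P(1) = 6; P(2) = 5; P(3) = 1; P(4) = 5; P(5) = 3; P(6) = 5.
No roots, so no linear factors.
Degree-2 irreducible divisors: test the 21 monic irreducibles of degree 2 over GF(7).
None of them divide P (all give nonzero remainder).
No irreducible factor of degree ≤ 2 exists, so P is irreducible over GF(7).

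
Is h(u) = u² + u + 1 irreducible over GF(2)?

Check for roots in GF(2): h(0) = 1; h(1) = 1.
No roots. A degree-2 polynomial over a field with no linear factor is irreducible.

Yes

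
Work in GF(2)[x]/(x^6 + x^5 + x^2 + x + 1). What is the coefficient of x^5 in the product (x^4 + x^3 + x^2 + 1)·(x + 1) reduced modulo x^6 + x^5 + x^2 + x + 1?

Multiply in GF(2)[x]: (x^4 + x^3 + x^2 + 1)·(x + 1) = x^5 + x^2 + x + 1.
Reduced: x^5 + x^2 + x + 1.

1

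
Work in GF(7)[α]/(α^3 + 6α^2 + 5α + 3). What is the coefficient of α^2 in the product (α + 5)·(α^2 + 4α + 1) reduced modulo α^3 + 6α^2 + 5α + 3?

3

Multiply in GF(7)[α]: (α + 5)·(α^2 + 4α + 1) = α^3 + 2α^2 + 5.
Reduce using α^3 ≡ α^2 + 2α + 4 (mod α^3 + 6α^2 + 5α + 3).
Reduced: 3α^2 + 2α + 2.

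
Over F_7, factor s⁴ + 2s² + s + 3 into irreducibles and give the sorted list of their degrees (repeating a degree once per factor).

Write f(s) = s⁴ + 2s² + s + 3.
Linear factors from roots: (s + 6), (s + 4).
Complete factorization: f(s) = (s + 4)·(s + 6)·(s² + 4s + 1).
Factor degrees with multiplicity: 1 + 1 + 2 = 4.

1, 1, 2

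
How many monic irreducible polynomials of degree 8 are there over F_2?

30

x^(2^8) − x is the product of all monic irreducibles of degree dividing 8; Möbius inversion gives N = (1/8) Σ μ(8/d)·2^d.
Divisors of 8: 1, 2, 4, 8; μ(8/d) for each: 0, 0, -1, 1.
Σ = − 2^4 + 2^8 = 240.
N = 240/8 = 30.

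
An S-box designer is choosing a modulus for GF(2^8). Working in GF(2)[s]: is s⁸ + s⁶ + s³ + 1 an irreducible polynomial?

No

Write g(s) = s⁸ + s⁶ + s³ + 1.
Check for roots in GF(2): g(0) = 1; g(1) = 0 → root.
g(1) = 0, so (s − 1) divides g(s); g is reducible.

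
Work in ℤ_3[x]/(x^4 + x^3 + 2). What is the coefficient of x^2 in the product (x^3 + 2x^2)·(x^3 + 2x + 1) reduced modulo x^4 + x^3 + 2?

Multiply in ℤ_3[x]: (x^3 + 2x^2)·(x^3 + 2x + 1) = x^6 + 2x^5 + 2x^4 + 2x^3 + 2x^2.
Reduce using x^4 ≡ 2x^3 + 1 (mod x^4 + x^3 + 2).
Reduced: x^3 + x + 1.

0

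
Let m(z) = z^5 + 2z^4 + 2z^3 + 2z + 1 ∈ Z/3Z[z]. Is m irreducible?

Yes

Check for roots in Z/3Z: m(0) = 1; m(1) = 2; m(2) = 1.
No roots, so no linear factors.
Monic irreducibles of degree 2 over GF(3): z^2 + 1, z^2 + z + 2, z^2 + 2z + 2.
None of them divide m (all give nonzero remainder).
No irreducible factor of degree ≤ 2 exists, so m is irreducible over GF(3).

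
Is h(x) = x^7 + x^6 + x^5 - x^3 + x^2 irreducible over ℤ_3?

Check for roots in ℤ_3: h(0) = 0 → root; h(1) = 0 → root; h(2) = 1.
h(0) = 0, so (x) divides h(x); h is reducible.

No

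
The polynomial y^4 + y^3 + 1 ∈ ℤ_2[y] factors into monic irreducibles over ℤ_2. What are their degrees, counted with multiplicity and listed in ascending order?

Write h(y) = y^4 + y^3 + 1.
Roots in ℤ_2: h(0) = 1; h(1) = 1.
Complete factorization: h(y) = (y^4 + y^3 + 1).
Factor degrees with multiplicity: 4 = 4.

4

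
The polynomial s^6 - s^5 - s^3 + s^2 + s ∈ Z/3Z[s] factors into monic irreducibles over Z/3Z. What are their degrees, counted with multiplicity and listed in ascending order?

1, 1, 1, 3

Write f(s) = s^6 - s^5 - s^3 + s^2 + s.
Roots in Z/3Z: f(0) = 0 → root; f(1) = 1; f(2) = 0 → root.
Linear factors from roots: (s), (s + 1).
Complete factorization: f(s) = (s)·(s + 1)^2·(s^3 - s + 1).
Factor degrees with multiplicity: 1 + 1 + 1 + 3 = 6.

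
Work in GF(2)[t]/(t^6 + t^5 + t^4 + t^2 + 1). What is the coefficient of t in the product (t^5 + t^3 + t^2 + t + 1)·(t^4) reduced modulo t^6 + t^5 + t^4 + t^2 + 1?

Multiply in GF(2)[t]: (t^5 + t^3 + t^2 + t + 1)·(t^4) = t^9 + t^7 + t^6 + t^5 + t^4.
Reduce using t^6 ≡ t^5 + t^4 + t^2 + 1 (mod t^6 + t^5 + t^4 + t^2 + 1).
Reduced: t^4 + t + 1.

1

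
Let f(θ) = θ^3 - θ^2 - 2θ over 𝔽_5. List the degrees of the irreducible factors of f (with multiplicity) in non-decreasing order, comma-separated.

1, 1, 1

Roots in 𝔽_5: f(0) = 0 → root; f(1) = 3; f(2) = 0 → root; f(3) = 2; f(4) = 0 → root.
Linear factors from roots: (θ), (θ - 2), (θ + 1).
Complete factorization: f(θ) = (θ)·(θ + 1)·(θ - 2).
Factor degrees with multiplicity: 1 + 1 + 1 = 3.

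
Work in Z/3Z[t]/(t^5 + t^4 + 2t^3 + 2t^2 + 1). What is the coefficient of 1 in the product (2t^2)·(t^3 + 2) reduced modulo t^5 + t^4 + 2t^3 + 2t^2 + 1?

1

Multiply in Z/3Z[t]: (2t^2)·(t^3 + 2) = 2t^5 + t^2.
Reduce using t^5 ≡ 2t^4 + t^3 + t^2 + 2 (mod t^5 + t^4 + 2t^3 + 2t^2 + 1).
Reduced: t^4 + 2t^3 + 1.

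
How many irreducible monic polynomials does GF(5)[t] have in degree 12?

Gauss's count: N_{5}(12) = (1/12) Σ_{d|12} μ(12/d)·5^d.
Divisors of 12: 1, 2, 3, 4, 6, 12; μ(12/d) for each: 0, 1, 0, -1, -1, 1.
Σ = 5^2 − 5^4 − 5^6 + 5^12 = 244124400.
N = 244124400/12 = 20343700.

20343700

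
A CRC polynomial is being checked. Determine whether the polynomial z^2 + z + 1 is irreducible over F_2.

Write h(z) = z^2 + z + 1.
Check for roots in F_2: h(0) = 1; h(1) = 1.
No roots. A degree-2 polynomial over a field with no linear factor is irreducible.

Yes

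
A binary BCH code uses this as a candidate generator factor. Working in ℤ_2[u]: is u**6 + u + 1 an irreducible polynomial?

Write m(u) = u**6 + u + 1.
Check for roots in ℤ_2: m(0) = 1; m(1) = 1.
No roots, so no linear factors.
Monic irreducibles of degree 2 over GF(2): u**2 + u + 1.
None of them divide m (all give nonzero remainder).
Monic irreducibles of degree 3 over GF(2): u**3 + u + 1, u**3 + u**2 + 1.
None of them divide m (all give nonzero remainder).
No irreducible factor of degree ≤ 3 exists, so m is irreducible over GF(2).

Yes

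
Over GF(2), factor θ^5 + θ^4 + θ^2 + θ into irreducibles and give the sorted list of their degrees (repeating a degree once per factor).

1, 1, 1, 2

Write g(θ) = θ^5 + θ^4 + θ^2 + θ.
Roots in GF(2): g(0) = 0 → root; g(1) = 0 → root.
Linear factors from roots: (θ), (θ + 1).
Complete factorization: g(θ) = (θ)·(θ + 1)^2·(θ^2 + θ + 1).
Factor degrees with multiplicity: 1 + 1 + 1 + 2 = 5.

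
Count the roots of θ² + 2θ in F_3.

2

Write g(θ) = θ² + 2θ.
Evaluate at each of the 3 elements of F_3:
g(0) = 0 → root; g(1) = 0 → root; g(2) = 2.
Roots: {0, 1}.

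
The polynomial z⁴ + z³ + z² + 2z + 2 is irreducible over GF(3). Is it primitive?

Yes

Write f(z) = z⁴ + z³ + z² + 2z + 2.
|GF(3^4)^×| = 3^4 − 1 = 80. Prime factorization: 80 = 2^4·5.
f is primitive ⇔ z has order 80 in GF(3)[z]/(f), i.e. z^(80/q) ≠ 1 for each prime q | 80.
z^(40) mod f = 2.
z^(16) mod f = 2z³ + 1.
None equal 1, so z has full order 80; f is primitive.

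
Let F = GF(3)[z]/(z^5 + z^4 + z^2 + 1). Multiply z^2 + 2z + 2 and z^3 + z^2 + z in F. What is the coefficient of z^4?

Multiply in GF(3)[z]: (z^2 + 2z + 2)·(z^3 + z^2 + z) = z^5 + 2z^3 + z^2 + 2z.
Reduce using z^5 ≡ 2z^4 + 2z^2 + 2 (mod z^5 + z^4 + z^2 + 1).
Reduced: 2z^4 + 2z^3 + 2z + 2.

2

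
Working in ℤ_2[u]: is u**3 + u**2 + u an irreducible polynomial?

Write m(u) = u**3 + u**2 + u.
Check for roots in ℤ_2: m(0) = 0 → root; m(1) = 1.
m(0) = 0, so (u) divides m(u); m is reducible.

No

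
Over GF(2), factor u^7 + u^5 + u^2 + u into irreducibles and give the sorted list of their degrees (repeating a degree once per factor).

Write g(u) = u^7 + u^5 + u^2 + u.
Roots in GF(2): g(0) = 0 → root; g(1) = 0 → root.
Linear factors from roots: (u), (u + 1).
Complete factorization: g(u) = (u)·(u + 1)·(u^2 + u + 1)·(u^3 + u + 1).
Factor degrees with multiplicity: 1 + 1 + 2 + 3 = 7.

1, 1, 2, 3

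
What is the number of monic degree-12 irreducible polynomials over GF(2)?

335

x^(2^12) − x is the product of all monic irreducibles of degree dividing 12; Möbius inversion gives N = (1/12) Σ μ(12/d)·2^d.
Divisors of 12: 1, 2, 3, 4, 6, 12; μ(12/d) for each: 0, 1, 0, -1, -1, 1.
Σ = 2^2 − 2^4 − 2^6 + 2^12 = 4020.
N = 4020/12 = 335.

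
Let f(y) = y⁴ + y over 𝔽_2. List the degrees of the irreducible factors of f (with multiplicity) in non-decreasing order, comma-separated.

Roots in 𝔽_2: f(0) = 0 → root; f(1) = 0 → root.
Linear factors from roots: (y), (y + 1).
Complete factorization: f(y) = (y)·(y + 1)·(y² + y + 1).
Factor degrees with multiplicity: 1 + 1 + 2 = 4.

1, 1, 2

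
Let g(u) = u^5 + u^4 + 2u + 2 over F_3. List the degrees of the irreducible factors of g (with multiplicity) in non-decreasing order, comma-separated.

1, 1, 1, 2

Roots in F_3: g(0) = 2; g(1) = 0 → root; g(2) = 0 → root.
Linear factors from roots: (u + 2), (u + 1).
Complete factorization: g(u) = (u + 2)·(u + 1)^2·(u^2 + 1).
Factor degrees with multiplicity: 1 + 1 + 1 + 2 = 5.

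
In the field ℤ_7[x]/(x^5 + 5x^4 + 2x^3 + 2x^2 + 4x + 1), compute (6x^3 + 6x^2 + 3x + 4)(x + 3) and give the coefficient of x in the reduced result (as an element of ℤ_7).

Multiply in ℤ_7[x]: (6x^3 + 6x^2 + 3x + 4)·(x + 3) = 6x^4 + 3x^3 + 6x + 5.
Reduced: 6x^4 + 3x^3 + 6x + 5.

6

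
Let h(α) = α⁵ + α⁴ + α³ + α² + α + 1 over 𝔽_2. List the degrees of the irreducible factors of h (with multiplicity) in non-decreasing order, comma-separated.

Roots in 𝔽_2: h(0) = 1; h(1) = 0 → root.
Linear factors from roots: (α + 1).
Complete factorization: h(α) = (α + 1)·(α² + α + 1)^2.
Factor degrees with multiplicity: 1 + 2 + 2 = 5.

1, 2, 2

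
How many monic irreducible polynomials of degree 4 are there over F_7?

588

The number of monic irreducibles of degree 4 over GF(7) is (1/4)·Σ_{d∣4} μ(4/d) 7^d.
Divisors of 4: 1, 2, 4; μ(4/d) for each: 0, -1, 1.
Σ = − 7^2 + 7^4 = 2352.
N = 2352/4 = 588.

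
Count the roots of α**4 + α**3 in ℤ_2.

Write g(α) = α**4 + α**3.
Evaluate at each of the 2 elements of ℤ_2:
g(0) = 0 → root; g(1) = 0 → root.
Roots: {0, 1}.

2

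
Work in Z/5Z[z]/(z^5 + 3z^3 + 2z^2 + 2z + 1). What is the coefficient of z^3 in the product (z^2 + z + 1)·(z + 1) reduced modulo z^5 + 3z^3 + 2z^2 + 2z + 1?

Multiply in Z/5Z[z]: (z^2 + z + 1)·(z + 1) = z^3 + 2z^2 + 2z + 1.
Reduced: z^3 + 2z^2 + 2z + 1.

1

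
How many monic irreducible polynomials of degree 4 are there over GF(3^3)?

132678

Gauss's count: N_{27}(4) = (1/4) Σ_{d|4} μ(4/d)·27^d.
Divisors of 4: 1, 2, 4; μ(4/d) for each: 0, -1, 1.
Σ = − 27^2 + 27^4 = 530712.
N = 530712/4 = 132678.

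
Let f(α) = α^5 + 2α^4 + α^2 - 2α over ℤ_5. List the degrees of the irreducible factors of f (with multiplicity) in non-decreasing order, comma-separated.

Roots in ℤ_5: f(0) = 0 → root; f(1) = 2; f(2) = 4; f(3) = 3; f(4) = 4.
Linear factors from roots: (α).
Complete factorization: f(α) = (α)·(α^4 + 2α^3 + α - 2).
Factor degrees with multiplicity: 1 + 4 = 5.

1, 4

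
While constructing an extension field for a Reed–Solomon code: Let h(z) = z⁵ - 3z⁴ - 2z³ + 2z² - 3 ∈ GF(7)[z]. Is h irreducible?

Check for roots in GF(7): h(0) = 4; h(1) = 2; h(2) = 1; h(3) = 3; h(4) = 3; h(5) = 4; h(6) = 4.
No roots, so no linear factors.
Degree-2 irreducible divisors: test the 21 monic irreducibles of degree 2 over GF(7).
None of them divide h (all give nonzero remainder).
No irreducible factor of degree ≤ 2 exists, so h is irreducible over GF(7).

Yes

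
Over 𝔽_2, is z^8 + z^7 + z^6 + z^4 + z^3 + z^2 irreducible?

No

Write h(z) = z^8 + z^7 + z^6 + z^4 + z^3 + z^2.
Check for roots in 𝔽_2: h(0) = 0 → root; h(1) = 0 → root.
h(0) = 0, so (z) divides h(z); h is reducible.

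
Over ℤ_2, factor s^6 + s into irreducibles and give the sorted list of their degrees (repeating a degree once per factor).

1, 1, 4

Write f(s) = s^6 + s.
Roots in ℤ_2: f(0) = 0 → root; f(1) = 0 → root.
Linear factors from roots: (s), (s + 1).
Complete factorization: f(s) = (s)·(s + 1)·(s^4 + s^3 + s^2 + s + 1).
Factor degrees with multiplicity: 1 + 1 + 4 = 6.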